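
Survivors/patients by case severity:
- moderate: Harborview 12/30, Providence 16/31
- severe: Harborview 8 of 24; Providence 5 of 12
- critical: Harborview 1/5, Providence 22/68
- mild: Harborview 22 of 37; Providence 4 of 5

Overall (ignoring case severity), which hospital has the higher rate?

Moderate: Harborview 12/30 = 40.0%, Providence 16/31 = 51.6% → Providence
Severe: Harborview 8/24 = 33.3%, Providence 5/12 = 41.7% → Providence
Critical: Harborview 1/5 = 20.0%, Providence 22/68 = 32.4% → Providence
Mild: Harborview 22/37 = 59.5%, Providence 4/5 = 80.0% → Providence
Overall: Harborview 43/96 = 44.8%, Providence 47/116 = 40.5% → Harborview
(Providence wins every case group but Harborview wins overall — Providence's patients skew toward the low-rate critical group.)

Harborview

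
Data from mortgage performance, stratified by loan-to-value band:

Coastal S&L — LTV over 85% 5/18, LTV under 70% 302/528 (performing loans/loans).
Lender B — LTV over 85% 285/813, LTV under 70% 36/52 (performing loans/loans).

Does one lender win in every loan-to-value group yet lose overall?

LTV over 85%: Coastal S&L 5/18 = 27.8%, Lender B 285/813 = 35.1% → Lender B
LTV under 70%: Coastal S&L 302/528 = 57.2%, Lender B 36/52 = 69.2% → Lender B
Overall: Coastal S&L 307/546 = 56.2%, Lender B 321/865 = 37.1% → Coastal S&L
Lender B wins each loan-to-value group but Coastal S&L wins overall — the comparison reverses. Lender B's loans skew toward LTV over 85%, which has a lower base rate.

Yes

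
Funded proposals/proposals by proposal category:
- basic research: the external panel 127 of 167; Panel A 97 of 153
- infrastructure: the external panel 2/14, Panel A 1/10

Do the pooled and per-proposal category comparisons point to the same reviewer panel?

Basic research: the external panel 127/167 = 76.0%, Panel A 97/153 = 63.4% → the external panel
Infrastructure: the external panel 2/14 = 14.3%, Panel A 1/10 = 10.0% → the external panel
Overall: the external panel 129/181 = 71.3%, Panel A 98/163 = 60.1% → the external panel
The external panel wins overall and in every proposal group — no reversal.

Yes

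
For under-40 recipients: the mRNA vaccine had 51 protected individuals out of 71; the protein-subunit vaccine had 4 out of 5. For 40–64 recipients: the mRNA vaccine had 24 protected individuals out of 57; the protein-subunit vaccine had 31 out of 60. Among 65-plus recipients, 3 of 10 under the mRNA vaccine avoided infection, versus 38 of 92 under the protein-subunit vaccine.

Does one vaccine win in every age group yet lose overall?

Yes

Under-40: the mRNA vaccine 51/71 = 71.8%, the protein-subunit vaccine 4/5 = 80.0% → the protein-subunit vaccine
40–64: the mRNA vaccine 24/57 = 42.1%, the protein-subunit vaccine 31/60 = 51.7% → the protein-subunit vaccine
65-plus: the mRNA vaccine 3/10 = 30.0%, the protein-subunit vaccine 38/92 = 41.3% → the protein-subunit vaccine
Overall: the mRNA vaccine 78/138 = 56.5%, the protein-subunit vaccine 73/157 = 46.5% → the mRNA vaccine
The protein-subunit vaccine wins each age group but the mRNA vaccine wins overall — the comparison reverses. The protein-subunit vaccine's recipients skew toward 65-plus, which has a lower base rate.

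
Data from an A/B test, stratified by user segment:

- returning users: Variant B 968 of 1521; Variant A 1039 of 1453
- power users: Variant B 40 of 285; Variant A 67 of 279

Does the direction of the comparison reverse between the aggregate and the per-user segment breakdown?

No

Returning users: Variant B 968/1521 = 63.6%, Variant A 1039/1453 = 71.5% → Variant A
Power users: Variant B 40/285 = 14.0%, Variant A 67/279 = 24.0% → Variant A
Overall: Variant B 1008/1806 = 55.8%, Variant A 1106/1732 = 63.9% → Variant A
Variant A wins overall and in every user group — no reversal.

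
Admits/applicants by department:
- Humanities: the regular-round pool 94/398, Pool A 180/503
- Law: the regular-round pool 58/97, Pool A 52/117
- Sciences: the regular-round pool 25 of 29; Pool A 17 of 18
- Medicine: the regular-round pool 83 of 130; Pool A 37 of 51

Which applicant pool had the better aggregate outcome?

Pool A

Humanities: the regular-round pool 94/398 = 23.6%, Pool A 180/503 = 35.8% → Pool A
Law: the regular-round pool 58/97 = 59.8%, Pool A 52/117 = 44.4% → the regular-round pool
Sciences: the regular-round pool 25/29 = 86.2%, Pool A 17/18 = 94.4% → Pool A
Medicine: the regular-round pool 83/130 = 63.8%, Pool A 37/51 = 72.5% → Pool A
Overall: the regular-round pool 260/654 = 39.8%, Pool A 286/689 = 41.5% → Pool A
(Neither sweeps every department group, but Pool A has the higher pooled rate.)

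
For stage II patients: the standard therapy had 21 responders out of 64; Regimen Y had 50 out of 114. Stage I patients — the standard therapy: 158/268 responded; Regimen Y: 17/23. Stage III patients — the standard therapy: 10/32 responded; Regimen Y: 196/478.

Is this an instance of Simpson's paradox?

Yes

Stage II: the standard therapy 21/64 = 32.8%, Regimen Y 50/114 = 43.9% → Regimen Y
Stage I: the standard therapy 158/268 = 59.0%, Regimen Y 17/23 = 73.9% → Regimen Y
Stage III: the standard therapy 10/32 = 31.2%, Regimen Y 196/478 = 41.0% → Regimen Y
Overall: the standard therapy 189/364 = 51.9%, Regimen Y 263/615 = 42.8% → the standard therapy
Regimen Y wins each disease group but the standard therapy wins overall — the comparison reverses. Regimen Y's patients skew toward stage III, which has a lower base rate.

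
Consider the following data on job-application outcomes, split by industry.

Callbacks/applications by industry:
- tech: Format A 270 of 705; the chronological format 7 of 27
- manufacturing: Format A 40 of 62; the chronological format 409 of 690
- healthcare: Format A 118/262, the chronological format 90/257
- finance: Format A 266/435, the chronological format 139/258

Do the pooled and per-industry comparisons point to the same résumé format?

No

Tech: Format A 270/705 = 38.3%, the chronological format 7/27 = 25.9% → Format A
Manufacturing: Format A 40/62 = 64.5%, the chronological format 409/690 = 59.3% → Format A
Healthcare: Format A 118/262 = 45.0%, the chronological format 90/257 = 35.0% → Format A
Finance: Format A 266/435 = 61.1%, the chronological format 139/258 = 53.9% → Format A
Overall: Format A 694/1464 = 47.4%, the chronological format 645/1232 = 52.4% → the chronological format
Format A wins each industry group but the chronological format wins overall — the comparison reverses. Format A's applications skew toward tech, which has a lower base rate.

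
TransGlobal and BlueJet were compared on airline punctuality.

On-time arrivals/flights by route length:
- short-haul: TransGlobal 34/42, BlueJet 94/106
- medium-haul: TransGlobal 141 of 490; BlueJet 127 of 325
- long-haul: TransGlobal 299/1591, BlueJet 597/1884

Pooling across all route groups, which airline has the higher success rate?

Short-haul: TransGlobal 34/42 = 81.0%, BlueJet 94/106 = 88.7% → BlueJet
Medium-haul: TransGlobal 141/490 = 28.8%, BlueJet 127/325 = 39.1% → BlueJet
Long-haul: TransGlobal 299/1591 = 18.8%, BlueJet 597/1884 = 31.7% → BlueJet
Overall: TransGlobal 474/2123 = 22.3%, BlueJet 818/2315 = 35.3% → BlueJet

BlueJet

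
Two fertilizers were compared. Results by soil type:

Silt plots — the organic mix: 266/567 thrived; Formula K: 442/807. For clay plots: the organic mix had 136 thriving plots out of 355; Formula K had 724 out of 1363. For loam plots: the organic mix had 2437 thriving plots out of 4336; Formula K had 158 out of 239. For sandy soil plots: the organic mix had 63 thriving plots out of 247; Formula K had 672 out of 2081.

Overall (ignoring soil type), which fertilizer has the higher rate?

the organic mix

Silt: the organic mix 266/567 = 46.9%, Formula K 442/807 = 54.8% → Formula K
Clay: the organic mix 136/355 = 38.3%, Formula K 724/1363 = 53.1% → Formula K
Loam: the organic mix 2437/4336 = 56.2%, Formula K 158/239 = 66.1% → Formula K
Sandy soil: the organic mix 63/247 = 25.5%, Formula K 672/2081 = 32.3% → Formula K
Overall: the organic mix 2902/5505 = 52.7%, Formula K 1996/4490 = 44.5% → the organic mix
(Formula K wins every soil group but the organic mix wins overall — Formula K's plots skew toward the low-rate sandy soil group.)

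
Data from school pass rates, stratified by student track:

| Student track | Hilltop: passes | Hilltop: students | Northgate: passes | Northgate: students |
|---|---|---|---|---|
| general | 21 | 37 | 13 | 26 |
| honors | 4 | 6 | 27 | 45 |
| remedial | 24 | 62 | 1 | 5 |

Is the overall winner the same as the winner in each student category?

No

General: Hilltop 21/37 = 56.8%, Northgate 13/26 = 50.0% → Hilltop
Honors: Hilltop 4/6 = 66.7%, Northgate 27/45 = 60.0% → Hilltop
Remedial: Hilltop 24/62 = 38.7%, Northgate 1/5 = 20.0% → Hilltop
Overall: Hilltop 49/105 = 46.7%, Northgate 41/76 = 53.9% → Northgate
Hilltop wins each student group but Northgate wins overall — the comparison reverses. Hilltop's students skew toward remedial, which has a lower base rate.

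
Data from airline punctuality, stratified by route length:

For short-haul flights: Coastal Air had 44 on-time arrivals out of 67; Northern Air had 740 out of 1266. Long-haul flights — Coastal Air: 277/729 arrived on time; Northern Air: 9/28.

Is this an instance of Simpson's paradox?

Yes

Short-haul: Coastal Air 44/67 = 65.7%, Northern Air 740/1266 = 58.5% → Coastal Air
Long-haul: Coastal Air 277/729 = 38.0%, Northern Air 9/28 = 32.1% → Coastal Air
Overall: Coastal Air 321/796 = 40.3%, Northern Air 749/1294 = 57.9% → Northern Air
Coastal Air wins each route group but Northern Air wins overall — the comparison reverses. Coastal Air's flights skew toward long-haul, which has a lower base rate.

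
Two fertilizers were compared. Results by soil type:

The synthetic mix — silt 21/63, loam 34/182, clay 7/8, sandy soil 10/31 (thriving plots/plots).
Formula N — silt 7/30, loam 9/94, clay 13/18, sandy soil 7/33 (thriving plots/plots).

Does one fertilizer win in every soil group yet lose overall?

Silt: the synthetic mix 21/63 = 33.3%, Formula N 7/30 = 23.3% → the synthetic mix
Loam: the synthetic mix 34/182 = 18.7%, Formula N 9/94 = 9.6% → the synthetic mix
Clay: the synthetic mix 7/8 = 87.5%, Formula N 13/18 = 72.2% → the synthetic mix
Sandy soil: the synthetic mix 10/31 = 32.3%, Formula N 7/33 = 21.2% → the synthetic mix
Overall: the synthetic mix 72/284 = 25.4%, Formula N 36/175 = 20.6% → the synthetic mix
The synthetic mix wins overall and in every soil group — no reversal.

No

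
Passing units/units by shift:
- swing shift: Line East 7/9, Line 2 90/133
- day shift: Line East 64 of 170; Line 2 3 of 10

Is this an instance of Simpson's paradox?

Yes

Swing shift: Line East 7/9 = 77.8%, Line 2 90/133 = 67.7% → Line East
Day shift: Line East 64/170 = 37.6%, Line 2 3/10 = 30.0% → Line East
Overall: Line East 71/179 = 39.7%, Line 2 93/143 = 65.0% → Line 2
Line East wins each shift group but Line 2 wins overall — the comparison reverses. Line East's units skew toward day shift, which has a lower base rate.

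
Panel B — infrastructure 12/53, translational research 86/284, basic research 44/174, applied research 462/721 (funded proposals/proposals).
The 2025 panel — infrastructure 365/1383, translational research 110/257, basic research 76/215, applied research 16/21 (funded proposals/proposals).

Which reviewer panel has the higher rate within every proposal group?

Infrastructure: Panel B 12/53 = 22.6%, the 2025 panel 365/1383 = 26.4% → the 2025 panel
Translational research: Panel B 86/284 = 30.3%, the 2025 panel 110/257 = 42.8% → the 2025 panel
Basic research: Panel B 44/174 = 25.3%, the 2025 panel 76/215 = 35.3% → the 2025 panel
Applied research: Panel B 462/721 = 64.1%, the 2025 panel 16/21 = 76.2% → the 2025 panel
The 2025 panel has the higher rate in all 4 groups.

the 2025 panel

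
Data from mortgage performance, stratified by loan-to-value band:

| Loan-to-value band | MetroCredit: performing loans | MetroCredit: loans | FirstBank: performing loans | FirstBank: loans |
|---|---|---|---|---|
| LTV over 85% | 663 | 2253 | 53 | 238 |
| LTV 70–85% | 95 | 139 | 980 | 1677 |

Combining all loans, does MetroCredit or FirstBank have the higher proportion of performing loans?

FirstBank

LTV over 85%: MetroCredit 663/2253 = 29.4%, FirstBank 53/238 = 22.3% → MetroCredit
LTV 70–85%: MetroCredit 95/139 = 68.3%, FirstBank 980/1677 = 58.4% → MetroCredit
Overall: MetroCredit 758/2392 = 31.7%, FirstBank 1033/1915 = 53.9% → FirstBank
(MetroCredit wins every loan-to-value group but FirstBank wins overall — MetroCredit's loans skew toward the low-rate LTV over 85% group.)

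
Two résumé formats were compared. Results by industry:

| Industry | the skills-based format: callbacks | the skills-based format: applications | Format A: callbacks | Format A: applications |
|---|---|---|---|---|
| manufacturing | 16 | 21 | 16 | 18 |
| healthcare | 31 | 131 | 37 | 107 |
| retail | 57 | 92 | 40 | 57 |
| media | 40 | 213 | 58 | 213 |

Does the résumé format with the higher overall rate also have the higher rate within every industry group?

Manufacturing: the skills-based format 16/21 = 76.2%, Format A 16/18 = 88.9% → Format A
Healthcare: the skills-based format 31/131 = 23.7%, Format A 37/107 = 34.6% → Format A
Retail: the skills-based format 57/92 = 62.0%, Format A 40/57 = 70.2% → Format A
Media: the skills-based format 40/213 = 18.8%, Format A 58/213 = 27.2% → Format A
Overall: the skills-based format 144/457 = 31.5%, Format A 151/395 = 38.2% → Format A
Format A wins overall and in every industry group — no reversal.

Yes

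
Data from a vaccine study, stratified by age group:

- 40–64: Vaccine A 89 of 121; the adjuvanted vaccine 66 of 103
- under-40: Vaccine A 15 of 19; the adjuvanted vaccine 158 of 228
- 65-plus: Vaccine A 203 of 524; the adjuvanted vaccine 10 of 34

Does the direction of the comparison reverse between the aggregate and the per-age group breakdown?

40–64: Vaccine A 89/121 = 73.6%, the adjuvanted vaccine 66/103 = 64.1% → Vaccine A
Under-40: Vaccine A 15/19 = 78.9%, the adjuvanted vaccine 158/228 = 69.3% → Vaccine A
65-plus: Vaccine A 203/524 = 38.7%, the adjuvanted vaccine 10/34 = 29.4% → Vaccine A
Overall: Vaccine A 307/664 = 46.2%, the adjuvanted vaccine 234/365 = 64.1% → the adjuvanted vaccine
Vaccine A wins each age group but the adjuvanted vaccine wins overall — the comparison reverses. Vaccine A's recipients skew toward 65-plus, which has a lower base rate.

Yes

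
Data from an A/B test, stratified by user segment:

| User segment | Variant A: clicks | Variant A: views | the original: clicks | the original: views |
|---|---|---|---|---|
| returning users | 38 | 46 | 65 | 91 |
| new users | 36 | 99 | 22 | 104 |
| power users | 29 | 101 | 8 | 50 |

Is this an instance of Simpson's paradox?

Returning users: Variant A 38/46 = 82.6%, the original 65/91 = 71.4% → Variant A
New users: Variant A 36/99 = 36.4%, the original 22/104 = 21.2% → Variant A
Power users: Variant A 29/101 = 28.7%, the original 8/50 = 16.0% → Variant A
Overall: Variant A 103/246 = 41.9%, the original 95/245 = 38.8% → Variant A
Variant A wins overall and in every user group — no reversal.

No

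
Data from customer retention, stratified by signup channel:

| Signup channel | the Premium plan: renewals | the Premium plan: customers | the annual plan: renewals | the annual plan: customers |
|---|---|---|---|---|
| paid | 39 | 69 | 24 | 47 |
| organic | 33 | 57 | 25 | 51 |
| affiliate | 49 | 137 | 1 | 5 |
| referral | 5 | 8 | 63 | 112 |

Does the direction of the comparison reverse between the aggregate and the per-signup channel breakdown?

Yes

Paid: the Premium plan 39/69 = 56.5%, the annual plan 24/47 = 51.1% → the Premium plan
Organic: the Premium plan 33/57 = 57.9%, the annual plan 25/51 = 49.0% → the Premium plan
Affiliate: the Premium plan 49/137 = 35.8%, the annual plan 1/5 = 20.0% → the Premium plan
Referral: the Premium plan 5/8 = 62.5%, the annual plan 63/112 = 56.2% → the Premium plan
Overall: the Premium plan 126/271 = 46.5%, the annual plan 113/215 = 52.6% → the annual plan
The Premium plan wins each signup group but the annual plan wins overall — the comparison reverses. The Premium plan's customers skew toward affiliate, which has a lower base rate.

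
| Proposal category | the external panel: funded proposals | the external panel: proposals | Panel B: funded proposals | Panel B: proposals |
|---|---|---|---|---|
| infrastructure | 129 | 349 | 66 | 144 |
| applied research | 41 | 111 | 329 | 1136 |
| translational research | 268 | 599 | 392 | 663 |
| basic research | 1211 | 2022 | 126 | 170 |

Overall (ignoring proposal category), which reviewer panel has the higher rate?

Infrastructure: the external panel 129/349 = 37.0%, Panel B 66/144 = 45.8% → Panel B
Applied research: the external panel 41/111 = 36.9%, Panel B 329/1136 = 29.0% → the external panel
Translational research: the external panel 268/599 = 44.7%, Panel B 392/663 = 59.1% → Panel B
Basic research: the external panel 1211/2022 = 59.9%, Panel B 126/170 = 74.1% → Panel B
Overall: the external panel 1649/3081 = 53.5%, Panel B 913/2113 = 43.2% → the external panel
(Neither sweeps every proposal group, but the external panel has the higher pooled rate.)

the external panel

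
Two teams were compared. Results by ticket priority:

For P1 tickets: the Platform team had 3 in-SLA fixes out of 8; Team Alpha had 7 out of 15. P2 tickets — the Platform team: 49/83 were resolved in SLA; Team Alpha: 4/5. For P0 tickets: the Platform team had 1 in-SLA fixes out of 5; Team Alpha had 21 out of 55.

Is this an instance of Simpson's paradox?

P1: the Platform team 3/8 = 37.5%, Team Alpha 7/15 = 46.7% → Team Alpha
P2: the Platform team 49/83 = 59.0%, Team Alpha 4/5 = 80.0% → Team Alpha
P0: the Platform team 1/5 = 20.0%, Team Alpha 21/55 = 38.2% → Team Alpha
Overall: the Platform team 53/96 = 55.2%, Team Alpha 32/75 = 42.7% → the Platform team
Team Alpha wins each ticket group but the Platform team wins overall — the comparison reverses. Team Alpha's tickets skew toward P0, which has a lower base rate.

Yes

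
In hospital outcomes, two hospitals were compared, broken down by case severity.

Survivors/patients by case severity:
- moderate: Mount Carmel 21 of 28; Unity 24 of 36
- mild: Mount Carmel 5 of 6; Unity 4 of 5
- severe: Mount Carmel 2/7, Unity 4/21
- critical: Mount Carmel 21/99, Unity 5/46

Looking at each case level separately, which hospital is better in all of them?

Moderate: Mount Carmel 21/28 = 75.0%, Unity 24/36 = 66.7% → Mount Carmel
Mild: Mount Carmel 5/6 = 83.3%, Unity 4/5 = 80.0% → Mount Carmel
Severe: Mount Carmel 2/7 = 28.6%, Unity 4/21 = 19.0% → Mount Carmel
Critical: Mount Carmel 21/99 = 21.2%, Unity 5/46 = 10.9% → Mount Carmel
Mount Carmel has the higher rate in all 4 groups.

Mount Carmel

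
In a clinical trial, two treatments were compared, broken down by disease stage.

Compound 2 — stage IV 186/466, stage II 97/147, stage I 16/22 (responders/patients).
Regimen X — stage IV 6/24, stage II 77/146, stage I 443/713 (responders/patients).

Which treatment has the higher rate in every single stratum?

Stage IV: Compound 2 186/466 = 39.9%, Regimen X 6/24 = 25.0% → Compound 2
Stage II: Compound 2 97/147 = 66.0%, Regimen X 77/146 = 52.7% → Compound 2
Stage I: Compound 2 16/22 = 72.7%, Regimen X 443/713 = 62.1% → Compound 2
Compound 2 has the higher rate in all 3 groups.

Compound 2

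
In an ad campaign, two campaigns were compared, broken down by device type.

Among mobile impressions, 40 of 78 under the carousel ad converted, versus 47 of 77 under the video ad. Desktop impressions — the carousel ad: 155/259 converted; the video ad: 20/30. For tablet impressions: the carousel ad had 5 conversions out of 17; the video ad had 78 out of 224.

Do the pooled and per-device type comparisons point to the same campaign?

Mobile: the carousel ad 40/78 = 51.3%, the video ad 47/77 = 61.0% → the video ad
Desktop: the carousel ad 155/259 = 59.8%, the video ad 20/30 = 66.7% → the video ad
Tablet: the carousel ad 5/17 = 29.4%, the video ad 78/224 = 34.8% → the video ad
Overall: the carousel ad 200/354 = 56.5%, the video ad 145/331 = 43.8% → the carousel ad
The video ad wins each device group but the carousel ad wins overall — the comparison reverses. The video ad's impressions skew toward tablet, which has a lower base rate.

No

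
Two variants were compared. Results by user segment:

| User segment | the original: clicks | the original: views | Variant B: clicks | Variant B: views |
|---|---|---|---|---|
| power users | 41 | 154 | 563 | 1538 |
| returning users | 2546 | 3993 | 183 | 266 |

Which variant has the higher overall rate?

Power users: the original 41/154 = 26.6%, Variant B 563/1538 = 36.6% → Variant B
Returning users: the original 2546/3993 = 63.8%, Variant B 183/266 = 68.8% → Variant B
Overall: the original 2587/4147 = 62.4%, Variant B 746/1804 = 41.4% → the original
(Variant B wins every user group but the original wins overall — Variant B's views skew toward the low-rate power users group.)

the original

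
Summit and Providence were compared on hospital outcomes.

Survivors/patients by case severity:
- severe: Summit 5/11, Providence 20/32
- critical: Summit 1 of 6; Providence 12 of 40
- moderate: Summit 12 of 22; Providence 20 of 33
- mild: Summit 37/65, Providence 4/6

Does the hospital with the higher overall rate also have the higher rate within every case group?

No

Severe: Summit 5/11 = 45.5%, Providence 20/32 = 62.5% → Providence
Critical: Summit 1/6 = 16.7%, Providence 12/40 = 30.0% → Providence
Moderate: Summit 12/22 = 54.5%, Providence 20/33 = 60.6% → Providence
Mild: Summit 37/65 = 56.9%, Providence 4/6 = 66.7% → Providence
Overall: Summit 55/104 = 52.9%, Providence 56/111 = 50.5% → Summit
Providence wins each case group but Summit wins overall — the comparison reverses. Providence's patients skew toward critical, which has a lower base rate.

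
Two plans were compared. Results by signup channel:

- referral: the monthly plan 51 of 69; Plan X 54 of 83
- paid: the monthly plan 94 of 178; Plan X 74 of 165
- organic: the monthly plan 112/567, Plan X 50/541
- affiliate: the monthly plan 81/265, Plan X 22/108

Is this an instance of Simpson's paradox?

No

Referral: the monthly plan 51/69 = 73.9%, Plan X 54/83 = 65.1% → the monthly plan
Paid: the monthly plan 94/178 = 52.8%, Plan X 74/165 = 44.8% → the monthly plan
Organic: the monthly plan 112/567 = 19.8%, Plan X 50/541 = 9.2% → the monthly plan
Affiliate: the monthly plan 81/265 = 30.6%, Plan X 22/108 = 20.4% → the monthly plan
Overall: the monthly plan 338/1079 = 31.3%, Plan X 200/897 = 22.3% → the monthly plan
The monthly plan wins overall and in every signup group — no reversal.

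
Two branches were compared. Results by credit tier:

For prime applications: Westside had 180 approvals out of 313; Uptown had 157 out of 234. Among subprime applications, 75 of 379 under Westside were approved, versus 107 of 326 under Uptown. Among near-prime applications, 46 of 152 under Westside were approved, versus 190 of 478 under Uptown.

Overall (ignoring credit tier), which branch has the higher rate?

Uptown

Prime: Westside 180/313 = 57.5%, Uptown 157/234 = 67.1% → Uptown
Subprime: Westside 75/379 = 19.8%, Uptown 107/326 = 32.8% → Uptown
Near-prime: Westside 46/152 = 30.3%, Uptown 190/478 = 39.7% → Uptown
Overall: Westside 301/844 = 35.7%, Uptown 454/1038 = 43.7% → Uptown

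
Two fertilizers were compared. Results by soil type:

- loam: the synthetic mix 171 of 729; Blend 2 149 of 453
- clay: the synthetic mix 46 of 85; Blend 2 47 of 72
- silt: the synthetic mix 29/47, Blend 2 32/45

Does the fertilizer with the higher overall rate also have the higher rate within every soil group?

Yes

Loam: the synthetic mix 171/729 = 23.5%, Blend 2 149/453 = 32.9% → Blend 2
Clay: the synthetic mix 46/85 = 54.1%, Blend 2 47/72 = 65.3% → Blend 2
Silt: the synthetic mix 29/47 = 61.7%, Blend 2 32/45 = 71.1% → Blend 2
Overall: the synthetic mix 246/861 = 28.6%, Blend 2 228/570 = 40.0% → Blend 2
Blend 2 wins overall and in every soil group — no reversal.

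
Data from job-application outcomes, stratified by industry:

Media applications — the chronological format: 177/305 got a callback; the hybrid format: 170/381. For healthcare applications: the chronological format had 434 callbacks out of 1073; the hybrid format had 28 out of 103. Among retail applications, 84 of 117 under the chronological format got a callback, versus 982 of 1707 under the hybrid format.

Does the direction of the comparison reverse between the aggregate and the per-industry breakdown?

Yes

Media: the chronological format 177/305 = 58.0%, the hybrid format 170/381 = 44.6% → the chronological format
Healthcare: the chronological format 434/1073 = 40.4%, the hybrid format 28/103 = 27.2% → the chronological format
Retail: the chronological format 84/117 = 71.8%, the hybrid format 982/1707 = 57.5% → the chronological format
Overall: the chronological format 695/1495 = 46.5%, the hybrid format 1180/2191 = 53.9% → the hybrid format
The chronological format wins each industry group but the hybrid format wins overall — the comparison reverses. The chronological format's applications skew toward healthcare, which has a lower base rate.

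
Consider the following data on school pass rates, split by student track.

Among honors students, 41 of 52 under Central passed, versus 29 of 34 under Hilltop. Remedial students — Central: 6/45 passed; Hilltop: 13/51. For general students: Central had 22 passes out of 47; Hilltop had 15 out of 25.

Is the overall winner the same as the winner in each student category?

Yes

Honors: Central 41/52 = 78.8%, Hilltop 29/34 = 85.3% → Hilltop
Remedial: Central 6/45 = 13.3%, Hilltop 13/51 = 25.5% → Hilltop
General: Central 22/47 = 46.8%, Hilltop 15/25 = 60.0% → Hilltop
Overall: Central 69/144 = 47.9%, Hilltop 57/110 = 51.8% → Hilltop
Hilltop wins overall and in every student group — no reversal.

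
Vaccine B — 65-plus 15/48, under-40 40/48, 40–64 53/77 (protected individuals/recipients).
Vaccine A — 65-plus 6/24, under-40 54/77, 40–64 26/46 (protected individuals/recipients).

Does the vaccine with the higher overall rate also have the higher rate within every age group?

65-plus: Vaccine B 15/48 = 31.2%, Vaccine A 6/24 = 25.0% → Vaccine B
Under-40: Vaccine B 40/48 = 83.3%, Vaccine A 54/77 = 70.1% → Vaccine B
40–64: Vaccine B 53/77 = 68.8%, Vaccine A 26/46 = 56.5% → Vaccine B
Overall: Vaccine B 108/173 = 62.4%, Vaccine A 86/147 = 58.5% → Vaccine B
Vaccine B wins overall and in every age group — no reversal.

Yes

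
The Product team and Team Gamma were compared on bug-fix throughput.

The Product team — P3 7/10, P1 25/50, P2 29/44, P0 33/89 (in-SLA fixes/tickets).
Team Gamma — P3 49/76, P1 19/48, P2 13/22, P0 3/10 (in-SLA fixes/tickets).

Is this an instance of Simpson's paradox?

Yes

P3: the Product team 7/10 = 70.0%, Team Gamma 49/76 = 64.5% → the Product team
P1: the Product team 25/50 = 50.0%, Team Gamma 19/48 = 39.6% → the Product team
P2: the Product team 29/44 = 65.9%, Team Gamma 13/22 = 59.1% → the Product team
P0: the Product team 33/89 = 37.1%, Team Gamma 3/10 = 30.0% → the Product team
Overall: the Product team 94/193 = 48.7%, Team Gamma 84/156 = 53.8% → Team Gamma
The Product team wins each ticket group but Team Gamma wins overall — the comparison reverses. The Product team's tickets skew toward P0, which has a lower base rate.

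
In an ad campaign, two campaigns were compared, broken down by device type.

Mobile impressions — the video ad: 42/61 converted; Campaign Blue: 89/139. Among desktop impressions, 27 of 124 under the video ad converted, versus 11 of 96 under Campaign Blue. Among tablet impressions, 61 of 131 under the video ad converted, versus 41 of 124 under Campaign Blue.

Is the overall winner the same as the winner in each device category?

Yes

Mobile: the video ad 42/61 = 68.9%, Campaign Blue 89/139 = 64.0% → the video ad
Desktop: the video ad 27/124 = 21.8%, Campaign Blue 11/96 = 11.5% → the video ad
Tablet: the video ad 61/131 = 46.6%, Campaign Blue 41/124 = 33.1% → the video ad
Overall: the video ad 130/316 = 41.1%, Campaign Blue 141/359 = 39.3% → the video ad
The video ad wins overall and in every device group — no reversal.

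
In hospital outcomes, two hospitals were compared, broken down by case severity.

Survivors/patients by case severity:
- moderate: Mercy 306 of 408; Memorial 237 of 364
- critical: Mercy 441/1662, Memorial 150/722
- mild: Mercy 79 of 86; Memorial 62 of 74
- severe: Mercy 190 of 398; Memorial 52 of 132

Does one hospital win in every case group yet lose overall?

Moderate: Mercy 306/408 = 75.0%, Memorial 237/364 = 65.1% → Mercy
Critical: Mercy 441/1662 = 26.5%, Memorial 150/722 = 20.8% → Mercy
Mild: Mercy 79/86 = 91.9%, Memorial 62/74 = 83.8% → Mercy
Severe: Mercy 190/398 = 47.7%, Memorial 52/132 = 39.4% → Mercy
Overall: Mercy 1016/2554 = 39.8%, Memorial 501/1292 = 38.8% → Mercy
Mercy wins overall and in every case group — no reversal.

No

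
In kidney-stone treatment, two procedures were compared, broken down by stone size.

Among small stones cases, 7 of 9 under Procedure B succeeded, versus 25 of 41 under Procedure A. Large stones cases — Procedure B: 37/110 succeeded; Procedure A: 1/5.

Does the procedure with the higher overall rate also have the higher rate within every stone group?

Small stones: Procedure B 7/9 = 77.8%, Procedure A 25/41 = 61.0% → Procedure B
Large stones: Procedure B 37/110 = 33.6%, Procedure A 1/5 = 20.0% → Procedure B
Overall: Procedure B 44/119 = 37.0%, Procedure A 26/46 = 56.5% → Procedure A
Procedure B wins each stone group but Procedure A wins overall — the comparison reverses. Procedure B's cases skew toward large stones, which has a lower base rate.

No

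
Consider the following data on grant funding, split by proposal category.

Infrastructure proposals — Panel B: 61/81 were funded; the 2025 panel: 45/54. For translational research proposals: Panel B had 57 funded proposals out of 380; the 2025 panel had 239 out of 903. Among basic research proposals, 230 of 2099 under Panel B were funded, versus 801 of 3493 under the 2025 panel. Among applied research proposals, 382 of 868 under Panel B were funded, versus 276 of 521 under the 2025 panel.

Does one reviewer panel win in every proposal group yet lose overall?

Infrastructure: Panel B 61/81 = 75.3%, the 2025 panel 45/54 = 83.3% → the 2025 panel
Translational research: Panel B 57/380 = 15.0%, the 2025 panel 239/903 = 26.5% → the 2025 panel
Basic research: Panel B 230/2099 = 11.0%, the 2025 panel 801/3493 = 22.9% → the 2025 panel
Applied research: Panel B 382/868 = 44.0%, the 2025 panel 276/521 = 53.0% → the 2025 panel
Overall: Panel B 730/3428 = 21.3%, the 2025 panel 1361/4971 = 27.4% → the 2025 panel
The 2025 panel wins overall and in every proposal group — no reversal.

No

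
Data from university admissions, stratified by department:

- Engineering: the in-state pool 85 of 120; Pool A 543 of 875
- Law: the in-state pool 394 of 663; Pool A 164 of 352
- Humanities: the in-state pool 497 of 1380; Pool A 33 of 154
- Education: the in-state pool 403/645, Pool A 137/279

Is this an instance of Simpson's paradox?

Engineering: the in-state pool 85/120 = 70.8%, Pool A 543/875 = 62.1% → the in-state pool
Law: the in-state pool 394/663 = 59.4%, Pool A 164/352 = 46.6% → the in-state pool
Humanities: the in-state pool 497/1380 = 36.0%, Pool A 33/154 = 21.4% → the in-state pool
Education: the in-state pool 403/645 = 62.5%, Pool A 137/279 = 49.1% → the in-state pool
Overall: the in-state pool 1379/2808 = 49.1%, Pool A 877/1660 = 52.8% → Pool A
The in-state pool wins each department group but Pool A wins overall — the comparison reverses. The in-state pool's applicants skew toward Humanities, which has a lower base rate.

Yes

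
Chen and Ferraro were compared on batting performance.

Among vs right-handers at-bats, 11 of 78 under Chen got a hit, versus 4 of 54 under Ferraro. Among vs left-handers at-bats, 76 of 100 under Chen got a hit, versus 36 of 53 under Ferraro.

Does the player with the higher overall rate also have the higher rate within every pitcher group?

Yes

Vs right-handers: Chen 11/78 = 14.1%, Ferraro 4/54 = 7.4% → Chen
Vs left-handers: Chen 76/100 = 76.0%, Ferraro 36/53 = 67.9% → Chen
Overall: Chen 87/178 = 48.9%, Ferraro 40/107 = 37.4% → Chen
Chen wins overall and in every pitcher group — no reversal.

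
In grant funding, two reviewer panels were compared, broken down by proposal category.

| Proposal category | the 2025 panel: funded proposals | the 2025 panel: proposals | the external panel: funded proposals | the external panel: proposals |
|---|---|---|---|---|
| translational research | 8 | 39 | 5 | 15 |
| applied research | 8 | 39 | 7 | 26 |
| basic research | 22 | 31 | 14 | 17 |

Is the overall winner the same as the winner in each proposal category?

Translational research: the 2025 panel 8/39 = 20.5%, the external panel 5/15 = 33.3% → the external panel
Applied research: the 2025 panel 8/39 = 20.5%, the external panel 7/26 = 26.9% → the external panel
Basic research: the 2025 panel 22/31 = 71.0%, the external panel 14/17 = 82.4% → the external panel
Overall: the 2025 panel 38/109 = 34.9%, the external panel 26/58 = 44.8% → the external panel
The external panel wins overall and in every proposal group — no reversal.

Yes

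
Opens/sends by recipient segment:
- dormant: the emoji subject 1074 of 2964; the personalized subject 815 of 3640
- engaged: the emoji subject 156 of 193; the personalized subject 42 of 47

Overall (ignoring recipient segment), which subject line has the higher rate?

Dormant: the emoji subject 1074/2964 = 36.2%, the personalized subject 815/3640 = 22.4% → the emoji subject
Engaged: the emoji subject 156/193 = 80.8%, the personalized subject 42/47 = 89.4% → the personalized subject
Overall: the emoji subject 1230/3157 = 39.0%, the personalized subject 857/3687 = 23.2% → the emoji subject
(Neither sweeps every recipient group, but the emoji subject has the higher pooled rate.)

the emoji subject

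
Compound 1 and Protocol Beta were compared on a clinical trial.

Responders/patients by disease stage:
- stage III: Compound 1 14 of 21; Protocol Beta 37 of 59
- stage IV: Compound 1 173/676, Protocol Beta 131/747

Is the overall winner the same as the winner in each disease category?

Yes

Stage III: Compound 1 14/21 = 66.7%, Protocol Beta 37/59 = 62.7% → Compound 1
Stage IV: Compound 1 173/676 = 25.6%, Protocol Beta 131/747 = 17.5% → Compound 1
Overall: Compound 1 187/697 = 26.8%, Protocol Beta 168/806 = 20.8% → Compound 1
Compound 1 wins overall and in every disease group — no reversal.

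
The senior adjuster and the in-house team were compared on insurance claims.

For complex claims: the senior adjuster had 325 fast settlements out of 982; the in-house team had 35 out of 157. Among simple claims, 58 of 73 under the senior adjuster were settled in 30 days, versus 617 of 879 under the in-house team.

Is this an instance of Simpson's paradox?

Yes

Complex: the senior adjuster 325/982 = 33.1%, the in-house team 35/157 = 22.3% → the senior adjuster
Simple: the senior adjuster 58/73 = 79.5%, the in-house team 617/879 = 70.2% → the senior adjuster
Overall: the senior adjuster 383/1055 = 36.3%, the in-house team 652/1036 = 62.9% → the in-house team
The senior adjuster wins each claim group but the in-house team wins overall — the comparison reverses. The senior adjuster's claims skew toward complex, which has a lower base rate.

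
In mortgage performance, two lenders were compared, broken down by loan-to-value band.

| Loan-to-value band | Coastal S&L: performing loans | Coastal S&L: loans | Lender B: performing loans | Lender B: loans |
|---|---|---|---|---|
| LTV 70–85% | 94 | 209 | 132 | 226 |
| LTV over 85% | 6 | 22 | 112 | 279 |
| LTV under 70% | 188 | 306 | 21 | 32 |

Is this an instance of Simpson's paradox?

LTV 70–85%: Coastal S&L 94/209 = 45.0%, Lender B 132/226 = 58.4% → Lender B
LTV over 85%: Coastal S&L 6/22 = 27.3%, Lender B 112/279 = 40.1% → Lender B
LTV under 70%: Coastal S&L 188/306 = 61.4%, Lender B 21/32 = 65.6% → Lender B
Overall: Coastal S&L 288/537 = 53.6%, Lender B 265/537 = 49.3% → Coastal S&L
Lender B wins each loan-to-value group but Coastal S&L wins overall — the comparison reverses. Lender B's loans skew toward LTV over 85%, which has a lower base rate.

Yes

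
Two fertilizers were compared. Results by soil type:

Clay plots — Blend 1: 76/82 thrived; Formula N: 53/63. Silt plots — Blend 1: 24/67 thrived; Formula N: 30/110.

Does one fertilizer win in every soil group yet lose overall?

No

Clay: Blend 1 76/82 = 92.7%, Formula N 53/63 = 84.1% → Blend 1
Silt: Blend 1 24/67 = 35.8%, Formula N 30/110 = 27.3% → Blend 1
Overall: Blend 1 100/149 = 67.1%, Formula N 83/173 = 48.0% → Blend 1
Blend 1 wins overall and in every soil group — no reversal.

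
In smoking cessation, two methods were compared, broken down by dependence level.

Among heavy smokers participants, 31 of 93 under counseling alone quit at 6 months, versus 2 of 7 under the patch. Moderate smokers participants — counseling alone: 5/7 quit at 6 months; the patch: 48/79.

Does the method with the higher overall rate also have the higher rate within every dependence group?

No

Heavy smokers: counseling alone 31/93 = 33.3%, the patch 2/7 = 28.6% → counseling alone
Moderate smokers: counseling alone 5/7 = 71.4%, the patch 48/79 = 60.8% → counseling alone
Overall: counseling alone 36/100 = 36.0%, the patch 50/86 = 58.1% → the patch
Counseling alone wins each dependence group but the patch wins overall — the comparison reverses. Counseling alone's participants skew toward heavy smokers, which has a lower base rate.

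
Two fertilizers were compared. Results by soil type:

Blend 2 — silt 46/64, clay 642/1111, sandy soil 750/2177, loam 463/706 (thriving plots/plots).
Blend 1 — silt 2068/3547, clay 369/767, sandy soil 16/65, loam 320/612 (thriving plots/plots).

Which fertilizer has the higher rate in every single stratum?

Blend 2

Silt: Blend 2 46/64 = 71.9%, Blend 1 2068/3547 = 58.3% → Blend 2
Clay: Blend 2 642/1111 = 57.8%, Blend 1 369/767 = 48.1% → Blend 2
Sandy soil: Blend 2 750/2177 = 34.5%, Blend 1 16/65 = 24.6% → Blend 2
Loam: Blend 2 463/706 = 65.6%, Blend 1 320/612 = 52.3% → Blend 2
Blend 2 has the higher rate in all 4 groups.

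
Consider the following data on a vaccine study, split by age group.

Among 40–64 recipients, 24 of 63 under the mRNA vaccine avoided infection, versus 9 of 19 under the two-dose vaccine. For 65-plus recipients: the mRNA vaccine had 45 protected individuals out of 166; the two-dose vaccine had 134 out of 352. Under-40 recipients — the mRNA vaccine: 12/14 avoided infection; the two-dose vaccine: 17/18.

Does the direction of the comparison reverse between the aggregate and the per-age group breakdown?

No

40–64: the mRNA vaccine 24/63 = 38.1%, the two-dose vaccine 9/19 = 47.4% → the two-dose vaccine
65-plus: the mRNA vaccine 45/166 = 27.1%, the two-dose vaccine 134/352 = 38.1% → the two-dose vaccine
Under-40: the mRNA vaccine 12/14 = 85.7%, the two-dose vaccine 17/18 = 94.4% → the two-dose vaccine
Overall: the mRNA vaccine 81/243 = 33.3%, the two-dose vaccine 160/389 = 41.1% → the two-dose vaccine
The two-dose vaccine wins overall and in every age group — no reversal.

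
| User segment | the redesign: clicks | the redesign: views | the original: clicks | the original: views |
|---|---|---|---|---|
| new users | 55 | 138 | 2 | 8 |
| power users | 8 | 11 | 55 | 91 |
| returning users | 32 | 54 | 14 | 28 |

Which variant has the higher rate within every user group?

New users: the redesign 55/138 = 39.9%, the original 2/8 = 25.0% → the redesign
Power users: the redesign 8/11 = 72.7%, the original 55/91 = 60.4% → the redesign
Returning users: the redesign 32/54 = 59.3%, the original 14/28 = 50.0% → the redesign
The redesign has the higher rate in all 3 groups.

the redesign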